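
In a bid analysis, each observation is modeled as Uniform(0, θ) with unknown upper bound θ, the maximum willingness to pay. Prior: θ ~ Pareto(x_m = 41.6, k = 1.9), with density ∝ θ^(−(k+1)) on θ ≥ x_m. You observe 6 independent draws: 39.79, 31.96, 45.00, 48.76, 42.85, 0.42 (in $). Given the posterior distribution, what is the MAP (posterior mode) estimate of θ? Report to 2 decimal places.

A Pareto(scale x_m, shape k) prior on the upper bound θ of Uniform(0, θ) is conjugate: posterior is Pareto(max(x_m, max xᵢ), k + n).
Sample maximum = 48.76; prior scale x_m = 41.6 → posterior scale = max = 48.76.
Posterior shape = 1.9 + 6 = 7.9.
The Pareto density is decreasing on [x_m, ∞), so the mode is x_m = 48.76.

48.76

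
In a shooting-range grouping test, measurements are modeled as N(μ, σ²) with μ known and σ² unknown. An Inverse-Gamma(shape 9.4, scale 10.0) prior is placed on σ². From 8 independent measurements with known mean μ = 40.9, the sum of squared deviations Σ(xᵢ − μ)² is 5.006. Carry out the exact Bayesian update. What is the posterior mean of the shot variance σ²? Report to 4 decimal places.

With known mean μ and an Inverse-Gamma(α, β) prior on σ², the Normal likelihood is conjugate: posterior is Inv-Gamma(α + n/2, β + Σ(xᵢ−μ)²/2).
Posterior: Inv-Gamma(9.4 + 8/2, 10.0 + 5.006/2) = Inv-Gamma(13.40, 12.5030).
E[σ²|data] = β/(α−1) = 12.5030/12.40 = 1.0083.

1.0083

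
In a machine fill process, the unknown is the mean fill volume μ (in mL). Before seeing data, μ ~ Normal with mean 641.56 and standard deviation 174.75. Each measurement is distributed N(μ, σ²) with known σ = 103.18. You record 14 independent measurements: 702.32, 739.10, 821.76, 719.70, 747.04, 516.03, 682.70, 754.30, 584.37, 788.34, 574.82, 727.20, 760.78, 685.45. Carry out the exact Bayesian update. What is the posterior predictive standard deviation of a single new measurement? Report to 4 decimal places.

106.7149

For Normal data with known variance σ², a Normal(μ₀, σ₀²) prior on μ is conjugate. Posterior precision = 1/σ₀² + n/σ²; posterior mean is the precision-weighted average of μ₀ and x̄.
σ₀² = 174.75² = 30537.5625, σ² = 103.18² = 10646.1124; σ² + n·σ₀² = 10646.1124 + 14·30537.5625 = 438171.9874.
Posterior precision = 1/σ₀² + n/σ² = 1/30537.5625 + 14/10646.1124 = (σ² + n·σ₀²)/(σ₀²σ²) = 438171.9874/(30537.5625·10646.1124); posterior variance σₙ² = σ₀²σ²/(σ² + n·σ₀²) = 30537.5625·10646.1124/438171.9874 = 741.960536.
Predictive variance for one new observation = σₙ² + σ² = 30537.5625·10646.1124/438171.9874 + 10646.1124 = σ²·(σ₀² + 438171.9874)/438171.9874 = 10646.1124·468709.5499/438171.9874 = 11388.072936; SD = √(10646.1124·468709.5499/438171.9874) = 106.7149.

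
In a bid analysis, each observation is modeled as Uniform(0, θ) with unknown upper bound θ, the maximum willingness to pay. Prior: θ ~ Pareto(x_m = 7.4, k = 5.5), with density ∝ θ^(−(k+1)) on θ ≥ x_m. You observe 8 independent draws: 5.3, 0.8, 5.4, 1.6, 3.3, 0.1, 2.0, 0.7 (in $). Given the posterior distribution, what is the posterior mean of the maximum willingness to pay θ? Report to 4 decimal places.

A Pareto(scale x_m, shape k) prior on the upper bound θ of Uniform(0, θ) is conjugate: posterior is Pareto(max(x_m, max xᵢ), k + n).
Sample maximum = 5.4; prior scale x_m = 7.4 → posterior scale = max = 7.4.
Posterior shape = 5.5 + 8 = 13.5.
E[θ|data] = k·x_m/(k−1) = 13.5·7.4/12.5 = 7.9920.

7.9920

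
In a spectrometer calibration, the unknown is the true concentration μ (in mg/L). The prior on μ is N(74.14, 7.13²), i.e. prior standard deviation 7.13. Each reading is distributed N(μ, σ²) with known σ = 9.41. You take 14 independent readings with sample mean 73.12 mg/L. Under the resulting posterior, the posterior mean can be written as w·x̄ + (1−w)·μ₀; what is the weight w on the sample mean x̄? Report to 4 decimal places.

0.8894

For Normal data with known variance σ², a Normal(μ₀, σ₀²) prior on μ is conjugate. Posterior precision = 1/σ₀² + n/σ²; posterior mean is the precision-weighted average of μ₀ and x̄.
σ₀² = 7.13² = 50.8369, σ² = 9.41² = 88.5481. Prior precision 1/σ₀² = 1/50.8369; data precision n/σ² = 14/88.5481.
w = (n/σ²)/(1/σ₀² + n/σ²) = n·σ₀²/(σ² + n·σ₀²) = 14·50.8369/(88.5481 + 14·50.8369) = 711.7166/800.2647 = 0.8894.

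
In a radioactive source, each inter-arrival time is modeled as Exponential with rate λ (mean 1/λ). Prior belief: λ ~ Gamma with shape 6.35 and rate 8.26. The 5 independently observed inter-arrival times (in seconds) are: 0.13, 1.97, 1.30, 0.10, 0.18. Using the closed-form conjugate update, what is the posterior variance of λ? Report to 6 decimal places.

With a Gamma(shape α, rate β) prior on the exponential rate λ, the posterior after n observations with total T = Σxᵢ is Gamma(α+n, β+T).
Sum of observations T = 3.68 seconds; n = 5.
Posterior: Gamma(6.35+5, 8.26+3.68) = Gamma(11.35, 11.94).
Var = α/β² = 0.079614.

0.079614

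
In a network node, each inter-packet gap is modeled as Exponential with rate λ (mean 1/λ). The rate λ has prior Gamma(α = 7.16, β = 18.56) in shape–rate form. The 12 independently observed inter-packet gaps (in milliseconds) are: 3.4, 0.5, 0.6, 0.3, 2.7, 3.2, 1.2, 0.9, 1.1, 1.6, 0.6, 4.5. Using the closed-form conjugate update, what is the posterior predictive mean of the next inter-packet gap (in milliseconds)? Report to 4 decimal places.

With a Gamma(shape α, rate β) prior on the exponential rate λ, the posterior after n observations with total T = Σxᵢ is Gamma(α+n, β+T).
Sum of observations T = 20.6 milliseconds; n = 12.
Posterior: Gamma(7.16+12, 18.56+20.6) = Gamma(19.16, 39.16).
The predictive distribution for the next observation is Lomax; its mean is β/(α−1) = 39.16/18.16 = 2.1564.

2.1564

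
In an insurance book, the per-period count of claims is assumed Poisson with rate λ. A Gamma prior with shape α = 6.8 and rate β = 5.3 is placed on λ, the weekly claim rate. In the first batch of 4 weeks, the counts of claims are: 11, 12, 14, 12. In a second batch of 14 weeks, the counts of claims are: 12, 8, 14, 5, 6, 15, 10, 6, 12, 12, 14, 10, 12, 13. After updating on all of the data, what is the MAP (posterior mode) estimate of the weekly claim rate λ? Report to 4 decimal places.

With a Gamma(shape α, rate β) prior, the Poisson likelihood is conjugate: the posterior is Gamma(α + ΣXᵢ, β + n).
Batch 1: sum of counts S = 49 over n = 4 weeks.
After batch 1: Gamma(α+S, β+n) = Gamma(6.8+49, 5.3+4) = Gamma(55.8, 9.3).
Batch 2: sum of counts S = 149 over n = 14 weeks.
After batch 2: Gamma(α+S, β+n) = Gamma(55.8+149, 9.3+14) = Gamma(204.8, 23.3).
Mode of Gamma(α,β) for α≥1 is (α−1)/β = 203.8/23.3 = 8.7468.

8.7468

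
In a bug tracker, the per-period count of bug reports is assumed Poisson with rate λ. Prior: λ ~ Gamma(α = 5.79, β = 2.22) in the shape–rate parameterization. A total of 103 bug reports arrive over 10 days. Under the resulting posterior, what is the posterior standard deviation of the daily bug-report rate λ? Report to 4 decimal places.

With a Gamma(shape α, rate β) prior, the Poisson likelihood is conjugate: the posterior is Gamma(α + ΣXᵢ, β + n).
Posterior: Gamma(α+S, β+n) = Gamma(5.79+103, 2.22+10) = Gamma(108.79, 12.22).
SD = √α/β = √108.79/12.22 = 0.8535.

0.8535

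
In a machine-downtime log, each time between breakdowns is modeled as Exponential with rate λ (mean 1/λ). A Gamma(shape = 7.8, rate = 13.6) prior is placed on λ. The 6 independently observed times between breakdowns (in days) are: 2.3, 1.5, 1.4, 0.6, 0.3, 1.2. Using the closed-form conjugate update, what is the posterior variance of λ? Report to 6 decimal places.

With a Gamma(shape α, rate β) prior on the exponential rate λ, the posterior after n observations with total T = Σxᵢ is Gamma(α+n, β+T).
Sum of observations T = 7.3 days; n = 6.
Posterior: Gamma(7.8+6, 13.6+7.3) = Gamma(13.8, 20.9).
Var = α/β² = 0.031593.

0.031593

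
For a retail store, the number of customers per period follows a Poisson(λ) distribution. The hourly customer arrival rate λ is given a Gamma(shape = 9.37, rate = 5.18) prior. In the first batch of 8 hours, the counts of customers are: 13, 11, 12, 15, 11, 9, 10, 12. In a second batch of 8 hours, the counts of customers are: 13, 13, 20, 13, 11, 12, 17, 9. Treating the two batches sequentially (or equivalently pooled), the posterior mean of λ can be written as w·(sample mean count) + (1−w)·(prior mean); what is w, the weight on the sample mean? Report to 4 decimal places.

0.7554

With a Gamma(shape α, rate β) prior, the Poisson likelihood is conjugate: the posterior is Gamma(α + ΣXᵢ, β + n).
Total number of hours: n = 8 + 8 = 16.
Posterior mean = (α₀+S)/(β₀+n) = [n/(β₀+n)]·(S/n) + [β₀/(β₀+n)]·(α₀/β₀), so only n and β₀ enter the weight.
Weight on data w = n/(β₀+n) = 16/(5.18+16) = 16/21.18 = 0.7554.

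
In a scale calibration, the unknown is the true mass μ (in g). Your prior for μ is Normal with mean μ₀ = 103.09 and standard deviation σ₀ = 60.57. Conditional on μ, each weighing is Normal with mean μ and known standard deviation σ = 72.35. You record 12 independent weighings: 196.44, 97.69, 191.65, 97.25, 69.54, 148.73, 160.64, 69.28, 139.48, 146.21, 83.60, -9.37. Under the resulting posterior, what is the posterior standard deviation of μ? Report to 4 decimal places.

19.7448

For Normal data with known variance σ², a Normal(μ₀, σ₀²) prior on μ is conjugate. Posterior precision = 1/σ₀² + n/σ²; posterior mean is the precision-weighted average of μ₀ and x̄.
σ₀² = 60.57² = 3668.7249, σ² = 72.35² = 5234.5225; σ² + n·σ₀² = 5234.5225 + 12·3668.7249 = 49259.2213.
Posterior precision = 1/σ₀² + n/σ² = 1/3668.7249 + 12/5234.5225 = (σ² + n·σ₀²)/(σ₀²σ²) = 49259.2213/(3668.7249·5234.5225); posterior variance σₙ² = σ₀²σ²/(σ² + n·σ₀²) = 3668.7249·5234.5225/49259.2213 = 389.856407.
Posterior SD = √σₙ² = √(3668.7249·5234.5225/49259.2213) = 19.7448.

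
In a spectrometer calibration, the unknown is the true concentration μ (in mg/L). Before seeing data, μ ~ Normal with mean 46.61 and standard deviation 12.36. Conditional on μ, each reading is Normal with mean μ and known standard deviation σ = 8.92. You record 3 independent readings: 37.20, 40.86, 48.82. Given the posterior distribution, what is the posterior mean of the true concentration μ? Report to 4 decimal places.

42.9319

For Normal data with known variance σ², a Normal(μ₀, σ₀²) prior on μ is conjugate. Posterior precision = 1/σ₀² + n/σ²; posterior mean is the precision-weighted average of μ₀ and x̄.
Σxᵢ = 37.20 + 40.86 + 48.82 = 126.88, so n·x̄ = 126.88.
σ₀² = 12.36² = 152.7696, σ² = 8.92² = 79.5664; σ² + n·σ₀² = 79.5664 + 3·152.7696 = 537.8752.
Posterior mean = (μ₀/σ₀² + n·x̄/σ²)/(1/σ₀² + n/σ²) = (σ²·μ₀ + σ₀²·n·x̄)/(σ² + n·σ₀²) = (79.5664·46.61 + 152.7696·126.88)/537.8752 = 23091.996752/537.8752 = 42.9319.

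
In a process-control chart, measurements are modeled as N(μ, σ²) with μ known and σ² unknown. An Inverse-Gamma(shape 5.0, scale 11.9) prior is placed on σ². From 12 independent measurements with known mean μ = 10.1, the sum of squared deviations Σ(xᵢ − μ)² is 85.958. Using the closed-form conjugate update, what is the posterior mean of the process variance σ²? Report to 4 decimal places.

5.4879

With known mean μ and an Inverse-Gamma(α, β) prior on σ², the Normal likelihood is conjugate: posterior is Inv-Gamma(α + n/2, β + Σ(xᵢ−μ)²/2).
Posterior: Inv-Gamma(5.0 + 12/2, 11.9 + 85.958/2) = Inv-Gamma(11.00, 54.8790).
E[σ²|data] = β/(α−1) = 54.8790/10.00 = 5.4879.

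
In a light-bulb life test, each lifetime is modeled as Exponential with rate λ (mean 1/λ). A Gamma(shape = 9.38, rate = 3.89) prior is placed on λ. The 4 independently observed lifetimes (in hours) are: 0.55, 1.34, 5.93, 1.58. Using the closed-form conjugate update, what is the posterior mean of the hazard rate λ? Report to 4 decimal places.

With a Gamma(shape α, rate β) prior on the exponential rate λ, the posterior after n observations with total T = Σxᵢ is Gamma(α+n, β+T).
Sum of observations T = 9.40 hours; n = 4.
Posterior: Gamma(9.38+4, 3.89+9.40) = Gamma(13.38, 13.29).
Posterior mean of λ = α/β = 13.38/13.29 = 1.0068.

1.0068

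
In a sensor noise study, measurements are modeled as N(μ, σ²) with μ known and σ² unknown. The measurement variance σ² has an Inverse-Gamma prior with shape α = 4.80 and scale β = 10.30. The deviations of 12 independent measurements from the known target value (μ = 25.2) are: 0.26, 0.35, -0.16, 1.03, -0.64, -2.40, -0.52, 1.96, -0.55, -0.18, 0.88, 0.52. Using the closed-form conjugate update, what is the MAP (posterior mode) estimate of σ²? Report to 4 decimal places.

1.4211

With known mean μ and an Inverse-Gamma(α, β) prior on σ², the Normal likelihood is conjugate: posterior is Inv-Gamma(α + n/2, β + Σ(xᵢ−μ)²/2).
Σ(xᵢ−μ)² = (0.26)² + (0.35)² + (-0.16)² + (1.03)² + (-0.64)² + (-2.40)² + (-0.52)² + (1.96)² + (-0.55)² + (-0.18)² + (0.88)² + (0.52)² = 12.9379.
Posterior: Inv-Gamma(4.80 + 12/2, 10.30 + 12.9379/2) = Inv-Gamma(10.80, 16.76895).
Mode = β/(α+1) = 16.76895/11.80 = 1.4211.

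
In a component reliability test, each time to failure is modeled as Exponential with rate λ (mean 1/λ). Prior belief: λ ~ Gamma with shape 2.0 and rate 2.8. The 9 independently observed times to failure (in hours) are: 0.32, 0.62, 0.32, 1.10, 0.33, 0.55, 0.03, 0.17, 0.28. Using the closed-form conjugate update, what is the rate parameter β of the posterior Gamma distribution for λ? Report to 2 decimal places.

6.52

With a Gamma(shape α, rate β) prior on the exponential rate λ, the posterior after n observations with total T = Σxᵢ is Gamma(α+n, β+T).
Sum of observations T = 3.72 hours; n = 9.
Posterior: Gamma(2.0+9, 2.8+3.72) = Gamma(11.0, 6.52).
Posterior β = 6.52.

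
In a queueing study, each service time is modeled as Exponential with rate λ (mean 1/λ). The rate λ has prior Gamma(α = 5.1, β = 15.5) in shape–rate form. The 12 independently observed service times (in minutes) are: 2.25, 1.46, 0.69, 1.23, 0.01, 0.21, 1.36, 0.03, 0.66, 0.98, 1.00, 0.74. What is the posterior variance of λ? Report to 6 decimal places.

With a Gamma(shape α, rate β) prior on the exponential rate λ, the posterior after n observations with total T = Σxᵢ is Gamma(α+n, β+T).
Sum of observations T = 10.62 minutes; n = 12.
Posterior: Gamma(5.1+12, 15.5+10.62) = Gamma(17.1, 26.12).
Var = α/β² = 0.025064.

0.025064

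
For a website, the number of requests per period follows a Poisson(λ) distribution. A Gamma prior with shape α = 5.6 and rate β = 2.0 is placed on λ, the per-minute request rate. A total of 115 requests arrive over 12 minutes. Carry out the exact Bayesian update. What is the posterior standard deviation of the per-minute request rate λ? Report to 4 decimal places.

With a Gamma(shape α, rate β) prior, the Poisson likelihood is conjugate: the posterior is Gamma(α + ΣXᵢ, β + n).
Posterior: Gamma(α+S, β+n) = Gamma(5.6+115, 2.0+12) = Gamma(120.6, 14.0).
SD = √α/β = √120.6/14.0 = 0.7844.

0.7844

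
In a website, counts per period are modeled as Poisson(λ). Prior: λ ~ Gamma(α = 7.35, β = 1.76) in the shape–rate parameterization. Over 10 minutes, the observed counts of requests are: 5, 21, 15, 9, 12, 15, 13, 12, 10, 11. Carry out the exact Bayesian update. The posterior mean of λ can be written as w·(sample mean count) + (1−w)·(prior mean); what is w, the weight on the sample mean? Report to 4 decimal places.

0.8503

With a Gamma(shape α, rate β) prior, the Poisson likelihood is conjugate: the posterior is Gamma(α + ΣXᵢ, β + n).
Posterior mean = (α₀+S)/(β₀+n) = [n/(β₀+n)]·(S/n) + [β₀/(β₀+n)]·(α₀/β₀), so only n and β₀ enter the weight.
Weight on data w = n/(β₀+n) = 10/(1.76+10) = 10/11.76 = 0.8503.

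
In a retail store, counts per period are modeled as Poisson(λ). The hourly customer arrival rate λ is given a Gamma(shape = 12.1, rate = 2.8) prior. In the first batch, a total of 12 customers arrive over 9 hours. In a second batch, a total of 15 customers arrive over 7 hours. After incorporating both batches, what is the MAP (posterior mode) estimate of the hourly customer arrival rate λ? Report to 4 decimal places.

2.0266

With a Gamma(shape α, rate β) prior, the Poisson likelihood is conjugate: the posterior is Gamma(α + ΣXᵢ, β + n).
After batch 1: Gamma(α+S, β+n) = Gamma(12.1+12, 2.8+9) = Gamma(24.1, 11.8).
After batch 2: Gamma(α+S, β+n) = Gamma(24.1+15, 11.8+7) = Gamma(39.1, 18.8).
Mode of Gamma(α,β) for α≥1 is (α−1)/β = 38.1/18.8 = 2.0266.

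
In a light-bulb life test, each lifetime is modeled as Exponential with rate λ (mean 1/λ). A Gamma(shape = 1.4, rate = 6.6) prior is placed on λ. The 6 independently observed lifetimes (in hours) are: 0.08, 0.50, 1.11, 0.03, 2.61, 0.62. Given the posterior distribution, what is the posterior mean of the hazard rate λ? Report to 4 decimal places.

With a Gamma(shape α, rate β) prior on the exponential rate λ, the posterior after n observations with total T = Σxᵢ is Gamma(α+n, β+T).
Sum of observations T = 4.95 hours; n = 6.
Posterior: Gamma(1.4+6, 6.6+4.95) = Gamma(7.4, 11.55).
Posterior mean of λ = α/β = 7.4/11.55 = 0.6407.

0.6407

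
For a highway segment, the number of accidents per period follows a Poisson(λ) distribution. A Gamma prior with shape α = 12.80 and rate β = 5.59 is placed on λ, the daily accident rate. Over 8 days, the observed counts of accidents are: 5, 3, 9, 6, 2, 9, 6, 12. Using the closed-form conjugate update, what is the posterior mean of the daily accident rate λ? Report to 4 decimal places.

With a Gamma(shape α, rate β) prior, the Poisson likelihood is conjugate: the posterior is Gamma(α + ΣXᵢ, β + n).
Sum of counts S = 52 over n = 8 days.
Posterior: Gamma(α+S, β+n) = Gamma(12.80+52, 5.59+8) = Gamma(64.80, 13.59).
Posterior mean = α/β = 64.80/13.59 = 4.7682.

4.7682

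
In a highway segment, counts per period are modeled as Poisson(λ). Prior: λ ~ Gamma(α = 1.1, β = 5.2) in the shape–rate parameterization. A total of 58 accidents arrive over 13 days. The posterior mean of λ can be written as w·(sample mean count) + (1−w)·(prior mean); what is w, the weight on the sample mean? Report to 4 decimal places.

With a Gamma(shape α, rate β) prior, the Poisson likelihood is conjugate: the posterior is Gamma(α + ΣXᵢ, β + n).
Posterior mean = (α₀+S)/(β₀+n) = [n/(β₀+n)]·(S/n) + [β₀/(β₀+n)]·(α₀/β₀), so only n and β₀ enter the weight.
Weight on data w = n/(β₀+n) = 13/(5.2+13) = 13/18.2 = 0.7143.

0.7143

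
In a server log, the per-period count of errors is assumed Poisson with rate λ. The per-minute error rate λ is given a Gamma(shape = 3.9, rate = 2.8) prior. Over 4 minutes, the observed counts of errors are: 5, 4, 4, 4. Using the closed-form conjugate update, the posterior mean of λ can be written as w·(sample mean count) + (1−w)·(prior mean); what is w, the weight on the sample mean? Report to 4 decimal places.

0.5882

With a Gamma(shape α, rate β) prior, the Poisson likelihood is conjugate: the posterior is Gamma(α + ΣXᵢ, β + n).
Posterior mean = (α₀+S)/(β₀+n) = [n/(β₀+n)]·(S/n) + [β₀/(β₀+n)]·(α₀/β₀), so only n and β₀ enter the weight.
Weight on data w = n/(β₀+n) = 4/(2.8+4) = 4/6.8 = 0.5882.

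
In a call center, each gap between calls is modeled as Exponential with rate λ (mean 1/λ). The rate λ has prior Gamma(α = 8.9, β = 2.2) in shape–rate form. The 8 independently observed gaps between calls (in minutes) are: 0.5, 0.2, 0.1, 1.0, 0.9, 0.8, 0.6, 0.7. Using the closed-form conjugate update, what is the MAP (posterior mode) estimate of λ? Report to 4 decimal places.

2.2714

With a Gamma(shape α, rate β) prior on the exponential rate λ, the posterior after n observations with total T = Σxᵢ is Gamma(α+n, β+T).
Sum of observations T = 4.8 minutes; n = 8.
Posterior: Gamma(8.9+8, 2.2+4.8) = Gamma(16.9, 7.0).
Mode = (α−1)/β = 2.2714.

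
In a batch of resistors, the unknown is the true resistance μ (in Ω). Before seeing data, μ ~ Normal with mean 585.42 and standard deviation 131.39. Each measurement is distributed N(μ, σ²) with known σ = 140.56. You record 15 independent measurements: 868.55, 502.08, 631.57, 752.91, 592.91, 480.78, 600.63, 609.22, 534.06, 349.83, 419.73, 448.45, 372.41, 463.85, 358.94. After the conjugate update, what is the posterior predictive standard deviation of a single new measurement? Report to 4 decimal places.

For Normal data with known variance σ², a Normal(μ₀, σ₀²) prior on μ is conjugate. Posterior precision = 1/σ₀² + n/σ²; posterior mean is the precision-weighted average of μ₀ and x̄.
σ₀² = 131.39² = 17263.3321, σ² = 140.56² = 19757.1136; σ² + n·σ₀² = 19757.1136 + 15·17263.3321 = 278707.0951.
Posterior precision = 1/σ₀² + n/σ² = 1/17263.3321 + 15/19757.1136 = (σ² + n·σ₀²)/(σ₀²σ²) = 278707.0951/(17263.3321·19757.1136); posterior variance σₙ² = σ₀²σ²/(σ² + n·σ₀²) = 17263.3321·19757.1136/278707.0951 = 1223.770831.
Predictive variance for one new observation = σₙ² + σ² = 17263.3321·19757.1136/278707.0951 + 19757.1136 = σ²·(σ₀² + 278707.0951)/278707.0951 = 19757.1136·295970.4272/278707.0951 = 20980.884431; SD = √(19757.1136·295970.4272/278707.0951) = 144.8478.

144.8478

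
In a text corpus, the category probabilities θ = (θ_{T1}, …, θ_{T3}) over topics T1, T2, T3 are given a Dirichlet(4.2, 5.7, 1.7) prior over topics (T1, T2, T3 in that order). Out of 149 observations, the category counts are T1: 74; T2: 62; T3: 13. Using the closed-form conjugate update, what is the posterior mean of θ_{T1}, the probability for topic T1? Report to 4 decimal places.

The Dirichlet prior is conjugate to the Multinomial likelihood: each posterior αⱼ = prior αⱼ + observed count nⱼ.
Posterior concentration: (78.2, 67.7, 14.7), total = 160.6.
E[θ_{T1}|data] = α_{T1}/Σα = 78.2/160.6 = 0.4869.

0.4869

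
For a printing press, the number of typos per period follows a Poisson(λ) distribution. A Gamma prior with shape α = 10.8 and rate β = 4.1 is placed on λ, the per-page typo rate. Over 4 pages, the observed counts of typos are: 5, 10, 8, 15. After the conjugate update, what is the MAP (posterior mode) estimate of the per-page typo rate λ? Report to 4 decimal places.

5.9012

With a Gamma(shape α, rate β) prior, the Poisson likelihood is conjugate: the posterior is Gamma(α + ΣXᵢ, β + n).
Sum of counts S = 38 over n = 4 pages.
Posterior: Gamma(α+S, β+n) = Gamma(10.8+38, 4.1+4) = Gamma(48.8, 8.1).
Mode of Gamma(α,β) for α≥1 is (α−1)/β = 47.8/8.1 = 5.9012.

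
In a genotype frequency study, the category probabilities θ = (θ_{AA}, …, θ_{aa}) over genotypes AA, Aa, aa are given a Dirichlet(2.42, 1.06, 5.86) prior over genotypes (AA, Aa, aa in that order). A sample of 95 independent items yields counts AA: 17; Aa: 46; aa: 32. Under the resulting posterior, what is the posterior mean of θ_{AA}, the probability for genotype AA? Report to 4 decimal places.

The Dirichlet prior is conjugate to the Multinomial likelihood: each posterior αⱼ = prior αⱼ + observed count nⱼ.
Posterior concentration: (19.42, 47.06, 37.86), total = 104.34.
E[θ_{AA}|data] = α_{AA}/Σα = 19.42/104.34 = 0.1861.

0.1861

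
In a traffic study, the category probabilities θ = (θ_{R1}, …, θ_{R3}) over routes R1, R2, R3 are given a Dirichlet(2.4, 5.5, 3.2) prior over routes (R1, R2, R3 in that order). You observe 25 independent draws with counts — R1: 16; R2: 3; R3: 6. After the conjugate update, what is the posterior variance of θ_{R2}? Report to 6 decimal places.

The Dirichlet prior is conjugate to the Multinomial likelihood: each posterior αⱼ = prior αⱼ + observed count nⱼ.
Posterior concentration: (18.4, 8.5, 9.2), total = 36.1.
Var[θ_j] = α_j(Σα−α_j)/((Σα)²(Σα+1)) = 8.5·27.6/(36.1²·37.1) = 0.004852.

0.004852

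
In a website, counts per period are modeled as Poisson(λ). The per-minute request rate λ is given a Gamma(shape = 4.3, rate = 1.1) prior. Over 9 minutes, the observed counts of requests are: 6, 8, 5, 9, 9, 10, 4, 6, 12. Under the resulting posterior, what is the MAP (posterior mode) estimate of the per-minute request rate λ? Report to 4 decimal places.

With a Gamma(shape α, rate β) prior, the Poisson likelihood is conjugate: the posterior is Gamma(α + ΣXᵢ, β + n).
Sum of counts S = 69 over n = 9 minutes.
Posterior: Gamma(α+S, β+n) = Gamma(4.3+69, 1.1+9) = Gamma(73.3, 10.1).
Mode of Gamma(α,β) for α≥1 is (α−1)/β = 72.3/10.1 = 7.1584.

7.1584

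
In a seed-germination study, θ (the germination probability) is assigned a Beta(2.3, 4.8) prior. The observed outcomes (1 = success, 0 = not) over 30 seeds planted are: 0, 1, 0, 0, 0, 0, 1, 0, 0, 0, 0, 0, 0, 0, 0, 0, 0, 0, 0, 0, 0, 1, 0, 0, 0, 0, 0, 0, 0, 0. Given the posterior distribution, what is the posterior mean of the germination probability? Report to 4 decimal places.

The Beta prior is conjugate to a Binomial/Bernoulli likelihood; the update adds successes to α and failures to β.
Posterior: Beta(α+k, β+n−k) = Beta(2.3+3, 4.8+27) = Beta(5.3, 31.8).
Posterior mean = α/(α+β) = 5.3/37.1 = 0.1429.

0.1429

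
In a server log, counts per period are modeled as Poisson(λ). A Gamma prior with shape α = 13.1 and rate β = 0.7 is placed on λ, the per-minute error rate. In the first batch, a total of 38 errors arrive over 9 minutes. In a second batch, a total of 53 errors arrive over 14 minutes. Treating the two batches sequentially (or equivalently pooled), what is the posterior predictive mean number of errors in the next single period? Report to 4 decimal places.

With a Gamma(shape α, rate β) prior, the Poisson likelihood is conjugate: the posterior is Gamma(α + ΣXᵢ, β + n).
After batch 1: Gamma(α+S, β+n) = Gamma(13.1+38, 0.7+9) = Gamma(51.1, 9.7).
After batch 2: Gamma(α+S, β+n) = Gamma(51.1+53, 9.7+14) = Gamma(104.1, 23.7).
The predictive distribution for one future period is NegBinom with mean α/β = 4.3924.

4.3924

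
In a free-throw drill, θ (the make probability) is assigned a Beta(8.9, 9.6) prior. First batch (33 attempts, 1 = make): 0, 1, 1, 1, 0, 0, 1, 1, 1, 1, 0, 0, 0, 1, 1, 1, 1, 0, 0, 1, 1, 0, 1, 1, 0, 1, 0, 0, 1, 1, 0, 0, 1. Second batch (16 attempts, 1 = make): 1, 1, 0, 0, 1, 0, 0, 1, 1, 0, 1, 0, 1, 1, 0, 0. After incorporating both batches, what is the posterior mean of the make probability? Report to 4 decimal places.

0.5319

The Beta prior is conjugate to a Binomial/Bernoulli likelihood; the update adds successes to α and failures to β.
After batch 1: Beta(8.9+19, 9.6+14) = Beta(27.9, 23.6).
After batch 2: Beta(27.9+8, 23.6+8) = Beta(35.9, 31.6).
Posterior mean = α/(α+β) = 35.9/67.5 = 0.5319.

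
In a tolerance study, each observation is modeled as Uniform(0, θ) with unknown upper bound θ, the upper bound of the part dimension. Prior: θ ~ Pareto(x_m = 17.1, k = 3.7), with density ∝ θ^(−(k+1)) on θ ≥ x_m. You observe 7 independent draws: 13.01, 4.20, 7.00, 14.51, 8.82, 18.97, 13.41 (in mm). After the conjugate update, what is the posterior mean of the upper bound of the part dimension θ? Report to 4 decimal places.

A Pareto(scale x_m, shape k) prior on the upper bound θ of Uniform(0, θ) is conjugate: posterior is Pareto(max(x_m, max xᵢ), k + n).
Sample maximum = 18.97; prior scale x_m = 17.1 → posterior scale = max = 18.97.
Posterior shape = 3.7 + 7 = 10.7.
E[θ|data] = k·x_m/(k−1) = 10.7·18.97/9.7 = 20.9257.

20.9257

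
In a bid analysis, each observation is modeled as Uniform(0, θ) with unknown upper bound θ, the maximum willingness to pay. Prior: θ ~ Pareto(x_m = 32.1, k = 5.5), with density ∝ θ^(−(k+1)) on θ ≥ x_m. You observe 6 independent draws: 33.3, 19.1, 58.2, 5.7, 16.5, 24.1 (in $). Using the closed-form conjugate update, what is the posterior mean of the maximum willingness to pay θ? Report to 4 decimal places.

A Pareto(scale x_m, shape k) prior on the upper bound θ of Uniform(0, θ) is conjugate: posterior is Pareto(max(x_m, max xᵢ), k + n).
Sample maximum = 58.2; prior scale x_m = 32.1 → posterior scale = max = 58.2.
Posterior shape = 5.5 + 6 = 11.5.
E[θ|data] = k·x_m/(k−1) = 11.5·58.2/10.5 = 63.7429.

63.7429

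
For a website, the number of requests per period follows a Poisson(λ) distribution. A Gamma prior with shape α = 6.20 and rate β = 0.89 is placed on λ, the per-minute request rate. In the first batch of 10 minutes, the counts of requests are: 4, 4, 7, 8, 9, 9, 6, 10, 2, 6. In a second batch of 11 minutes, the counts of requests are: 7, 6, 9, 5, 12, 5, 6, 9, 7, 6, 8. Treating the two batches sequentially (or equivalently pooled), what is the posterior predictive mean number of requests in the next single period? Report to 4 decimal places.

With a Gamma(shape α, rate β) prior, the Poisson likelihood is conjugate: the posterior is Gamma(α + ΣXᵢ, β + n).
Batch 1: sum of counts S = 65 over n = 10 minutes.
After batch 1: Gamma(α+S, β+n) = Gamma(6.20+65, 0.89+10) = Gamma(71.20, 10.89).
Batch 2: sum of counts S = 80 over n = 11 minutes.
After batch 2: Gamma(α+S, β+n) = Gamma(71.20+80, 10.89+11) = Gamma(151.20, 21.89).
The predictive distribution for one future period is NegBinom with mean α/β = 6.9073.

6.9073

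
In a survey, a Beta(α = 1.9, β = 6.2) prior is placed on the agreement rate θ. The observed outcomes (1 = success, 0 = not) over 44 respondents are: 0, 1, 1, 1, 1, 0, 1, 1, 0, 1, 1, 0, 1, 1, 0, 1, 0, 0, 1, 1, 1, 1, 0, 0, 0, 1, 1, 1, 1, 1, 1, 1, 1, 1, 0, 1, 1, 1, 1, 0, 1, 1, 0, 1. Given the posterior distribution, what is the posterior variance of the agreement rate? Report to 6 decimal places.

0.004383

The Beta prior is conjugate to a Binomial/Bernoulli likelihood; the update adds successes to α and failures to β.
Posterior: Beta(α+k, β+n−k) = Beta(1.9+31, 6.2+13) = Beta(32.9, 19.2).
Var = αβ/((α+β)²(α+β+1)) = 32.9·19.2/(52.1²·53.1) = 0.004383.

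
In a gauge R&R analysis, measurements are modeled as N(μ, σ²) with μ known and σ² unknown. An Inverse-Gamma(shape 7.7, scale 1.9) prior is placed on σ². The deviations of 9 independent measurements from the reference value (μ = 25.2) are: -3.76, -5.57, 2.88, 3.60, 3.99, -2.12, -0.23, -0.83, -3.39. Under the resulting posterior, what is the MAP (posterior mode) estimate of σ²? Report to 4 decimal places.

3.8964

With known mean μ and an Inverse-Gamma(α, β) prior on σ², the Normal likelihood is conjugate: posterior is Inv-Gamma(α + n/2, β + Σ(xᵢ−μ)²/2).
Σ(xᵢ−μ)² = (-3.76)² + (-5.57)² + (2.88)² + (3.60)² + (3.99)² + (-2.12)² + (-0.23)² + (-0.83)² + (-3.39)² = 99.0653.
Posterior: Inv-Gamma(7.7 + 9/2, 1.9 + 99.0653/2) = Inv-Gamma(12.20, 51.43265).
Mode = β/(α+1) = 51.43265/13.20 = 3.8964.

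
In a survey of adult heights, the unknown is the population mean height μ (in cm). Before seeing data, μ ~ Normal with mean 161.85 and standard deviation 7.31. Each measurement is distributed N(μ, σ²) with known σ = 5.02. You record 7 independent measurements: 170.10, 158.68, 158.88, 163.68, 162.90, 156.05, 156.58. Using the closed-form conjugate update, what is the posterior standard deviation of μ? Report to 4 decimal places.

For Normal data with known variance σ², a Normal(μ₀, σ₀²) prior on μ is conjugate. Posterior precision = 1/σ₀² + n/σ²; posterior mean is the precision-weighted average of μ₀ and x̄.
σ₀² = 7.31² = 53.4361, σ² = 5.02² = 25.2004; σ² + n·σ₀² = 25.2004 + 7·53.4361 = 399.2531.
Posterior precision = 1/σ₀² + n/σ² = 1/53.4361 + 7/25.2004 = (σ² + n·σ₀²)/(σ₀²σ²) = 399.2531/(53.4361·25.2004); posterior variance σₙ² = σ₀²σ²/(σ² + n·σ₀²) = 53.4361·25.2004/399.2531 = 3.372826.
Posterior SD = √σₙ² = √(53.4361·25.2004/399.2531) = 1.8365.

1.8365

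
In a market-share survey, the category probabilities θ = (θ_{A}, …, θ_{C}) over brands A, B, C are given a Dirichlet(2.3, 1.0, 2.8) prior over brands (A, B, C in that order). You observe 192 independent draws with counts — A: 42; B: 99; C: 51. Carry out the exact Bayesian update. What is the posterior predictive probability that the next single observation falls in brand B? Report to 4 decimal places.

The Dirichlet prior is conjugate to the Multinomial likelihood: each posterior αⱼ = prior αⱼ + observed count nⱼ.
Posterior concentration: (44.3, 100.0, 53.8), total = 198.1.
P(next = B | data) = α_{B}/Σα = 0.5048.

0.5048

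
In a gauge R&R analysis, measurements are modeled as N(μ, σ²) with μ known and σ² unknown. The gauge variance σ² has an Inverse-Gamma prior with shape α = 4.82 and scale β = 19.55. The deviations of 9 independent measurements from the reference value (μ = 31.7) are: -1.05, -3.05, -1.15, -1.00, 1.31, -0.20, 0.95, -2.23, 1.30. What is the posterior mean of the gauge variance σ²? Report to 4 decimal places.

3.6748

With known mean μ and an Inverse-Gamma(α, β) prior on σ², the Normal likelihood is conjugate: posterior is Inv-Gamma(α + n/2, β + Σ(xᵢ−μ)²/2).
Σ(xᵢ−μ)² = (-1.05)² + (-3.05)² + (-1.15)² + (-1.00)² + (1.31)² + (-0.20)² + (0.95)² + (-2.23)² + (1.30)² = 22.0490.
Posterior: Inv-Gamma(4.82 + 9/2, 19.55 + 22.0490/2) = Inv-Gamma(9.32, 30.57450).
E[σ²|data] = β/(α−1) = 30.57450/8.32 = 3.6748.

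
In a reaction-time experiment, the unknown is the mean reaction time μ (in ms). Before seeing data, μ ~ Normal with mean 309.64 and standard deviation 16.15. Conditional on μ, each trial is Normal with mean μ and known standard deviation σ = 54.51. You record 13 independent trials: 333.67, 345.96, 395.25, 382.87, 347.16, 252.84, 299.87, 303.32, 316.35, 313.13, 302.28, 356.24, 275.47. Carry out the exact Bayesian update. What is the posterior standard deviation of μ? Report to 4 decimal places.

11.0370

For Normal data with known variance σ², a Normal(μ₀, σ₀²) prior on μ is conjugate. Posterior precision = 1/σ₀² + n/σ²; posterior mean is the precision-weighted average of μ₀ and x̄.
σ₀² = 16.15² = 260.8225, σ² = 54.51² = 2971.3401; σ² + n·σ₀² = 2971.3401 + 13·260.8225 = 6362.0326.
Posterior precision = 1/σ₀² + n/σ² = 1/260.8225 + 13/2971.3401 = (σ² + n·σ₀²)/(σ₀²σ²) = 6362.0326/(260.8225·2971.3401); posterior variance σₙ² = σ₀²σ²/(σ² + n·σ₀²) = 260.8225·2971.3401/6362.0326 = 121.815213.
Posterior SD = √σₙ² = √(260.8225·2971.3401/6362.0326) = 11.0370.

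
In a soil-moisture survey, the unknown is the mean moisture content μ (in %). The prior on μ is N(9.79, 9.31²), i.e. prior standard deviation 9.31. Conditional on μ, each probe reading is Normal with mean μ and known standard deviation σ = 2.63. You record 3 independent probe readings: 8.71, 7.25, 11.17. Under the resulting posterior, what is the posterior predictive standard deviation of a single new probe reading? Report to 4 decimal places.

3.0270

For Normal data with known variance σ², a Normal(μ₀, σ₀²) prior on μ is conjugate. Posterior precision = 1/σ₀² + n/σ²; posterior mean is the precision-weighted average of μ₀ and x̄.
σ₀² = 9.31² = 86.6761, σ² = 2.63² = 6.9169; σ² + n·σ₀² = 6.9169 + 3·86.6761 = 266.9452.
Posterior precision = 1/σ₀² + n/σ² = 1/86.6761 + 3/6.9169 = (σ² + n·σ₀²)/(σ₀²σ²) = 266.9452/(86.6761·6.9169); posterior variance σₙ² = σ₀²σ²/(σ² + n·σ₀²) = 86.6761·6.9169/266.9452 = 2.245891.
Predictive variance for one new observation = σₙ² + σ² = 86.6761·6.9169/266.9452 + 6.9169 = σ²·(σ₀² + 266.9452)/266.9452 = 6.9169·353.6213/266.9452 = 9.162791; SD = √(6.9169·353.6213/266.9452) = 3.0270.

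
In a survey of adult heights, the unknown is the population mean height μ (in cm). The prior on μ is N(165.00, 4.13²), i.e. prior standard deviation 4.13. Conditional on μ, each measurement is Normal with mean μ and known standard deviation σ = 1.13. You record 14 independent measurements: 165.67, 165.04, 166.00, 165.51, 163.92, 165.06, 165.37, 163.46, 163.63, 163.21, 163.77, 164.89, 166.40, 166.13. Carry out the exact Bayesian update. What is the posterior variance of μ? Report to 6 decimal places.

0.090722

For Normal data with known variance σ², a Normal(μ₀, σ₀²) prior on μ is conjugate. Posterior precision = 1/σ₀² + n/σ²; posterior mean is the precision-weighted average of μ₀ and x̄.
σ₀² = 4.13² = 17.0569, σ² = 1.13² = 1.2769; σ² + n·σ₀² = 1.2769 + 14·17.0569 = 240.0735.
Posterior precision = 1/σ₀² + n/σ² = 1/17.0569 + 14/1.2769 = (σ² + n·σ₀²)/(σ₀²σ²) = 240.0735/(17.0569·1.2769); posterior variance σₙ² = σ₀²σ²/(σ² + n·σ₀²) = 17.0569·1.2769/240.0735 = 0.090722.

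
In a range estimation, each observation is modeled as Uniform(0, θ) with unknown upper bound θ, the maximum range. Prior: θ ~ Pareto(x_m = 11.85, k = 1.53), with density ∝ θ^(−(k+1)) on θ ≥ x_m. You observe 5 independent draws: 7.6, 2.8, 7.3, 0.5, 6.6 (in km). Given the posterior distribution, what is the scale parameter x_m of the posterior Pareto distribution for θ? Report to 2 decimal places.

11.85

A Pareto(scale x_m, shape k) prior on the upper bound θ of Uniform(0, θ) is conjugate: posterior is Pareto(max(x_m, max xᵢ), k + n).
Sample maximum = 7.6; prior scale x_m = 11.85 → posterior scale = max = 11.85.
Posterior shape = 1.53 + 5 = 6.53.
Posterior scale x_m = 11.85.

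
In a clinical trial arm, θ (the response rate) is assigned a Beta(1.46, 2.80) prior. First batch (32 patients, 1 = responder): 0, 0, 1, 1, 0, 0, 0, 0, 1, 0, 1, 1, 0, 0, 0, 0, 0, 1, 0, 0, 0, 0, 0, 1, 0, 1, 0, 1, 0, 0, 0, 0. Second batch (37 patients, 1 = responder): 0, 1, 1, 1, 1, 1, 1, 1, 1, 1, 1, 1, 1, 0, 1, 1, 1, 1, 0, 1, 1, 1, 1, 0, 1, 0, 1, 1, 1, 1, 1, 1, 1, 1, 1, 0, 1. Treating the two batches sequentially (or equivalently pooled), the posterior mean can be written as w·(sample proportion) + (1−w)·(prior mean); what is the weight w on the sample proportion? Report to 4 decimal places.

The Beta prior is conjugate to a Binomial/Bernoulli likelihood; the update adds successes to α and failures to β.
Total number of patients: n = 32 + 37 = 69.
Posterior mean = (α₀+k)/(α₀+β₀+n) = [n/(α₀+β₀+n)]·(k/n) + [(α₀+β₀)/(α₀+β₀+n)]·α₀/(α₀+β₀), so only n and the prior enter the weight.
The weight on the data is w = n/(α₀+β₀+n) = 69/(1.46+2.80+69) = 69/73.26 = 0.9419.

0.9419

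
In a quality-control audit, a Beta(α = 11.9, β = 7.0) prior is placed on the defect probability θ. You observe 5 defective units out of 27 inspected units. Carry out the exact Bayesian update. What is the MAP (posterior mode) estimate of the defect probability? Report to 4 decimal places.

The Beta prior is conjugate to a Binomial/Bernoulli likelihood; the update adds successes to α and failures to β.
Posterior: Beta(α+k, β+n−k) = Beta(11.9+5, 7.0+22) = Beta(16.9, 29.0).
Mode of Beta(a,b) for a,b>1 is (a−1)/(a+b−2) = 15.9/43.9 = 0.3622.

0.3622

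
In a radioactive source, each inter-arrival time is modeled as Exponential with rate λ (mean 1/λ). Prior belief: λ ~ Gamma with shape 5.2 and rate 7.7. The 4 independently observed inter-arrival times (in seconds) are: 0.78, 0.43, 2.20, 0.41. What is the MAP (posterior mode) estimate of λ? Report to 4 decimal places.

0.7118

With a Gamma(shape α, rate β) prior on the exponential rate λ, the posterior after n observations with total T = Σxᵢ is Gamma(α+n, β+T).
Sum of observations T = 3.82 seconds; n = 4.
Posterior: Gamma(5.2+4, 7.7+3.82) = Gamma(9.2, 11.52).
Mode = (α−1)/β = 0.7118.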